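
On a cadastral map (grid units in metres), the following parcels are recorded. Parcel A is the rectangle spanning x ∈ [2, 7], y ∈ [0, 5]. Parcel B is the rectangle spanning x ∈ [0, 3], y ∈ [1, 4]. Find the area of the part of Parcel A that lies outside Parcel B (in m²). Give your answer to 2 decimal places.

|Parcel A∩Parcel B|: x∈[2,3], y∈[1,4] → 1·3 = 3.
|Parcel A| = 25.
|Parcel A ∖ Parcel B| = |Parcel A| − |Parcel A∩Parcel B| = 25 − 3 = 22.00.

22.00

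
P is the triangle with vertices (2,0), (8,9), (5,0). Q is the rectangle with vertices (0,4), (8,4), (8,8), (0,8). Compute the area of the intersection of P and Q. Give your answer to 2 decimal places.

The intersection is the polygon with vertices (7.333,8), (7.667,8), (6.333,4), (4.667,4).
By the shoelace formula its area is 4.00.

4.00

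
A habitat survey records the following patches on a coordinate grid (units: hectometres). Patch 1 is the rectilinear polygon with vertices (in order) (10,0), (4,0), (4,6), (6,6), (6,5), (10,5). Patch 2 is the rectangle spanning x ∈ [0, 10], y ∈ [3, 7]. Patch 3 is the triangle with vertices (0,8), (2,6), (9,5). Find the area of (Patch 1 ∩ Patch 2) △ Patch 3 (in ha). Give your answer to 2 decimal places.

|Patch 1 ∩ Patch 2| = 14.
|(Patch 1 ∩ Patch 2) ∩ Patch 3| = 0.8571.
|(Patch 1 ∩ Patch 2) △ Patch 3| = 14 + 6 − 1.7143 = 18.29.

18.29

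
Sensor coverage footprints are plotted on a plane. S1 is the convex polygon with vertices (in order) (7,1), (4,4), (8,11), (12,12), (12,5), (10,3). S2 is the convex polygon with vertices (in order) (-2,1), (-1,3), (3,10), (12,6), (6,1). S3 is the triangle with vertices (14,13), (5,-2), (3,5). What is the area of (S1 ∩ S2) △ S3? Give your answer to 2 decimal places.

|S1 ∩ S2| = 27.9171.
|(S1 ∩ S2) ∩ S3| = 22.3545.
|(S1 ∩ S2) △ S3| = 27.9171 + 46.5 − 44.709 = 29.71.

29.71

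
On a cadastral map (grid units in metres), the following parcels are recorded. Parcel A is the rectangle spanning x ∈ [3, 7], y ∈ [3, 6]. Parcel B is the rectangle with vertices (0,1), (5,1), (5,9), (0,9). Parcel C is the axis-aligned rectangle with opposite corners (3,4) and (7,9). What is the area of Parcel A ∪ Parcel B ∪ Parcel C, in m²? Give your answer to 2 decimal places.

52.00

By inclusion–exclusion:
Individual areas: |Parcel A| = 12, |Parcel B| = 40, |Parcel C| = 20.
|Parcel A∩Parcel B|: x∈[3,5], y∈[3,6] → 2·3 = 6.
|Parcel A∩Parcel C|: x∈[3,7], y∈[4,6] → 4·2 = 8.
|Parcel B∩Parcel C|: x∈[3,5], y∈[4,9] → 2·5 = 10.
|Parcel A∩Parcel B∩Parcel C| = 4.
|Parcel A ∪ Parcel B ∪ Parcel C| = 72 − 24 + 4 = 52.00.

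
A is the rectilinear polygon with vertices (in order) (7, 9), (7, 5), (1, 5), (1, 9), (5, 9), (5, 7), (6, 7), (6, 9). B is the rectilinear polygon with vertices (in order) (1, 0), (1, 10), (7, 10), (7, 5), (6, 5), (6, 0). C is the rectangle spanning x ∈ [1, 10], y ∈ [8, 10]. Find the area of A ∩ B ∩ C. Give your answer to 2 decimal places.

5.00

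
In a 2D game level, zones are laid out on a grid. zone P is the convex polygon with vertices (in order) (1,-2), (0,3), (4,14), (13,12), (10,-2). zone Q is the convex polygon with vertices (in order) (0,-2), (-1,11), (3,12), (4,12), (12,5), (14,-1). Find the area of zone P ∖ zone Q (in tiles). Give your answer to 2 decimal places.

|zone P| = 153.5, |zone P∩zone Q| = 110.3389.
|zone P ∖ zone Q| = |zone P| − |zone P∩zone Q| = 153.5 − 110.3389 = 43.16.

43.16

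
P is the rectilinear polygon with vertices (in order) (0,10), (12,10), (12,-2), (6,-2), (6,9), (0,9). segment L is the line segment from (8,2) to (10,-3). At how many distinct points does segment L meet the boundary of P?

The segment meets the boundary at (9.6,-2).

1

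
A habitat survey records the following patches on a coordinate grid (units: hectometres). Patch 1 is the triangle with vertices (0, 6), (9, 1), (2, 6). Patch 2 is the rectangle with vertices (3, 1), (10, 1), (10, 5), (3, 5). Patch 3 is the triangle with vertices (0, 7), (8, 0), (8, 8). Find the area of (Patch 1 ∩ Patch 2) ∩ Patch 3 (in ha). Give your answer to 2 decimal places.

2.72

The region (Patch 1 ∩ Patch 2) ∩ Patch 3 is the polygon with vertices (3,5), (3.4,5), (8,1.714), (8,1.556), (3.13,4.261), (3,4.375).
By the shoelace formula its area is 2.72.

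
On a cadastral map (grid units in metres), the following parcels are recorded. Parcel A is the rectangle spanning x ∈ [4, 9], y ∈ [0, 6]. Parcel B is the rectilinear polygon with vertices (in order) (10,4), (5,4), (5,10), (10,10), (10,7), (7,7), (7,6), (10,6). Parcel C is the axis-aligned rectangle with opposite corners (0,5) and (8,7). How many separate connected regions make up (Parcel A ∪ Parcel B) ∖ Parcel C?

(Parcel A ∪ Parcel B) ∖ Parcel C splits into 2 disjoint pieces (area 28, area 15).

2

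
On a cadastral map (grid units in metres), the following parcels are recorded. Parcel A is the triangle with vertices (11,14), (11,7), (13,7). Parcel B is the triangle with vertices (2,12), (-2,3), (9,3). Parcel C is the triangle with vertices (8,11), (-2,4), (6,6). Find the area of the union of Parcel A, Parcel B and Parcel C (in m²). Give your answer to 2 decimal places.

61.97

By inclusion–exclusion:
Individual areas: |Parcel A| = 7, |Parcel B| = 49.5, |Parcel C| = 18.
|Parcel A∩Parcel B| = 0.
|Parcel A∩Parcel C| = 0.
|Parcel B∩Parcel C| = 12.5301.
|Parcel A∩Parcel B∩Parcel C| = 0.
|Parcel A ∪ Parcel B ∪ Parcel C| = 74.5 − 12.5301 + 0 = 61.97.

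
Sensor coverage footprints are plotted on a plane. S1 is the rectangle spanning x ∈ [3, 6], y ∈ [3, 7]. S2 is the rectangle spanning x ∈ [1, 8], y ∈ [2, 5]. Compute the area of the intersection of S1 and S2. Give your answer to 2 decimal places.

6.00

|S1∩S2|: x∈[3,6], y∈[3,5] → 3·2 = 6.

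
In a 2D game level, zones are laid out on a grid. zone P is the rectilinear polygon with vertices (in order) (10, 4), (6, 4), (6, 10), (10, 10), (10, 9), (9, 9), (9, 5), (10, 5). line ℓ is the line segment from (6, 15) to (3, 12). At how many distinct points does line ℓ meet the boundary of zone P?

0

The segment lies entirely outside zone P and never meets its boundary.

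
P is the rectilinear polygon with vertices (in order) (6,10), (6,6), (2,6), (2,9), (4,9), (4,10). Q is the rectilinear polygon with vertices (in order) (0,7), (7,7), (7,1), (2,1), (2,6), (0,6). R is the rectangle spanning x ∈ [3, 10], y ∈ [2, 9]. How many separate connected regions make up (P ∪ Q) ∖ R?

(P ∪ Q) ∖ R splits into 2 disjoint pieces (area 14, area 2).

2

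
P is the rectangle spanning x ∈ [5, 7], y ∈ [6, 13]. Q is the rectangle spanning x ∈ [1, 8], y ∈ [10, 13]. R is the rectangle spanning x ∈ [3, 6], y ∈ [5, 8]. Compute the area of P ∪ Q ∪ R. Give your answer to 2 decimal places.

36.00

By inclusion–exclusion:
Individual areas: |P| = 14, |Q| = 21, |R| = 9.
|P∩Q|: x∈[5,7], y∈[10,13] → 2·3 = 6.
|P∩R|: x∈[5,6], y∈[6,8] → 1·2 = 2.
|Q∩R| = 0 (no overlap).
|P∩Q∩R| = 0.
|P ∪ Q ∪ R| = 44 − 8 + 0 = 36.00.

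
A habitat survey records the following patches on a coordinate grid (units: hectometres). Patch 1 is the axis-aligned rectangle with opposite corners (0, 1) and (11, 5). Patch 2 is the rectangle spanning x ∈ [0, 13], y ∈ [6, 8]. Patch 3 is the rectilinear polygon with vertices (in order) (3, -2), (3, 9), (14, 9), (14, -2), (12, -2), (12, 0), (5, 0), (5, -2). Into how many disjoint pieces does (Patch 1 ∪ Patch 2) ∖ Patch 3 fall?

(Patch 1 ∪ Patch 2) ∖ Patch 3 splits into 2 disjoint pieces (area 12, area 6).

2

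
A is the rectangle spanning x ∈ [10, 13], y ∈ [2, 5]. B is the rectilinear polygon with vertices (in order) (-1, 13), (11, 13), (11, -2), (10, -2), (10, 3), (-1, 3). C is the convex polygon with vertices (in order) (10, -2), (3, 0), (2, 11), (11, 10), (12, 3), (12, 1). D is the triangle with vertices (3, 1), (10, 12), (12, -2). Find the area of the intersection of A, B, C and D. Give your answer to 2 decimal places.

3.00

The intersection is the polygon with vertices (11,2), (10,2), (10,3), (10,5), (11,5).
By the shoelace formula its area is 3.00.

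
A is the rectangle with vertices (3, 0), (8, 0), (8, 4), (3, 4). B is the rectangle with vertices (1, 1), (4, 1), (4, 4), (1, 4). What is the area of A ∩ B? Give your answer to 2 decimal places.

|A∩B|: x∈[3,4], y∈[1,4] → 1·3 = 3.

3.00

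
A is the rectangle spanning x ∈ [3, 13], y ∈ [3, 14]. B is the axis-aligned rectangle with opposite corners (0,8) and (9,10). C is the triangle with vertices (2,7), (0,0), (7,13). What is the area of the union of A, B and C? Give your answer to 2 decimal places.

By inclusion–exclusion:
Individual areas: |A| = 110, |B| = 18, |C| = 11.5.
|A∩B|: x∈[3,9], y∈[8,10] → 6·2 = 12.
|A∩C| = 5.2571.
|B∩C| = 2.359.
|A∩B∩C| = 2.3423.
|A ∪ B ∪ C| = 139.5 − 19.6161 + 2.3423 = 122.23.

122.23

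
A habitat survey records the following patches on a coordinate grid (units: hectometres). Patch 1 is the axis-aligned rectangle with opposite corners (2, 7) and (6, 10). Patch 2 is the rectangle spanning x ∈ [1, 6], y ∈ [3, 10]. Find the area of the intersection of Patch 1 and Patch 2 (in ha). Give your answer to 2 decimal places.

|Patch 1∩Patch 2|: x∈[2,6], y∈[7,10] → 4·3 = 12.

12.00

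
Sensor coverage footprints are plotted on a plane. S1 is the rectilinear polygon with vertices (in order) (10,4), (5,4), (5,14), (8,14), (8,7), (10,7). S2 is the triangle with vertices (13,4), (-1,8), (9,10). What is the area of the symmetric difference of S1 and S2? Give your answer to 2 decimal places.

40.71

|S1| = 36, |S2| = 34, |S1∩S2| = 14.6429.
|S1 △ S2| = |S1| + |S2| − 2·|S1∩S2| = 36 + 34 − 29.2857 = 40.71.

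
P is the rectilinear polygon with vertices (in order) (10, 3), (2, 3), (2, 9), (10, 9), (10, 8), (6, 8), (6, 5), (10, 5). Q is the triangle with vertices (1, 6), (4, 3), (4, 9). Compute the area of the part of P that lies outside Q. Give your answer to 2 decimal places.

28.00

|P| = 36, |P∩Q| = 8.
|P ∖ Q| = |P| − |P∩Q| = 36 − 8 = 28.00.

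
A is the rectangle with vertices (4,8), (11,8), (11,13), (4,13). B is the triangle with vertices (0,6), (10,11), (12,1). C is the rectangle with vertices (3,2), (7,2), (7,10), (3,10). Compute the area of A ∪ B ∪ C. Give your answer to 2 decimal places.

By inclusion–exclusion:
Individual areas: |A| = 35, |B| = 55, |C| = 32.
|A∩B| = 9.9.
|A∩C|: x∈[4,7], y∈[8,10] → 3·2 = 6.
|B∩C| = 18.3333.
|A∩B∩C| = 2.25.
|A ∪ B ∪ C| = 122 − 34.2333 + 2.25 = 90.02.

90.02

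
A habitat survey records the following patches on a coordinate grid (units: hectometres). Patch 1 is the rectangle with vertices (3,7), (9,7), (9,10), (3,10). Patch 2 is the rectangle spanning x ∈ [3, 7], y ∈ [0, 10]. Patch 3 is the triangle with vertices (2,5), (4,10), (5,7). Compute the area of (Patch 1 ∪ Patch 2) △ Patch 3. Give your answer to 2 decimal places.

42.33

|Patch 1 ∪ Patch 2| = 46.
|(Patch 1 ∪ Patch 2) ∩ Patch 3| = 4.5833.
|(Patch 1 ∪ Patch 2) △ Patch 3| = 46 + 5.5 − 9.1667 = 42.33.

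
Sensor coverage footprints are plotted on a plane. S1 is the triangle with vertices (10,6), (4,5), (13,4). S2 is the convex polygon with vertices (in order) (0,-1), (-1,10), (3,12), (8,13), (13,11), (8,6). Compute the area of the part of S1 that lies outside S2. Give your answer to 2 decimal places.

6.26

|S1| = 7.5, |S1∩S2| = 1.2428.
|S1 ∖ S2| = |S1| − |S1∩S2| = 7.5 − 1.2428 = 6.26.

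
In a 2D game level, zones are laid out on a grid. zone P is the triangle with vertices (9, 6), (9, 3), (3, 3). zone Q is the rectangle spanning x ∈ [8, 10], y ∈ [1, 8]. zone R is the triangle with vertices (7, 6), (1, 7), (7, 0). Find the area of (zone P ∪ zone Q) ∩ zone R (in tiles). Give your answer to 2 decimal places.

The region (zone P ∪ zone Q) ∩ zone R is the polygon with vertices (7,5), (7,3), (4.429,3), (4,3.5).
By the shoelace formula its area is 3.64.

3.64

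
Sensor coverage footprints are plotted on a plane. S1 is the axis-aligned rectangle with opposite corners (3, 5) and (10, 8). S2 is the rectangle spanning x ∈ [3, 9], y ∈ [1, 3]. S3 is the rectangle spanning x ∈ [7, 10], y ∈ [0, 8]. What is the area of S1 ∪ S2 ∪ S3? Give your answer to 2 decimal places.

44.00

By inclusion–exclusion:
Individual areas: |S1| = 21, |S2| = 12, |S3| = 24.
|S1∩S2| = 0 (no overlap).
|S1∩S3|: x∈[7,10], y∈[5,8] → 3·3 = 9.
|S2∩S3|: x∈[7,9], y∈[1,3] → 2·2 = 4.
|S1∩S2∩S3| = 0.
|S1 ∪ S2 ∪ S3| = 57 − 13 + 0 = 44.00.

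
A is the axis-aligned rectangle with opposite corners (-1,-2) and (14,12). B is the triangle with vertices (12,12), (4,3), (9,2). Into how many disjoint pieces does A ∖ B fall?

1

A ∖ B is a single connected region.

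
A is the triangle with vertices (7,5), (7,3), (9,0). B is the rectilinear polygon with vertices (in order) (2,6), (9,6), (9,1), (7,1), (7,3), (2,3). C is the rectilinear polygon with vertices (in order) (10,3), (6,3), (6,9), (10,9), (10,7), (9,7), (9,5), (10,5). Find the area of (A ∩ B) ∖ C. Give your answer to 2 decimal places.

|A ∩ B| = 1.8667.
|(A ∩ B) ∩ C| = 0.8.
|(A ∩ B) ∖ C| = 1.8667 − 0.8 = 1.07.

1.07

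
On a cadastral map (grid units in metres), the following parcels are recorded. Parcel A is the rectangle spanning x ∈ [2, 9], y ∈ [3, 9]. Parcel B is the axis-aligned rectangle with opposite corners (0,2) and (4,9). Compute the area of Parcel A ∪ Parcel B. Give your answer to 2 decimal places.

By inclusion–exclusion:
Individual areas: |Parcel A| = 42, |Parcel B| = 28.
|Parcel A∩Parcel B|: x∈[2,4], y∈[3,9] → 2·6 = 12.
|Parcel A ∪ Parcel B| = 70 − 12 = 58.00.

58.00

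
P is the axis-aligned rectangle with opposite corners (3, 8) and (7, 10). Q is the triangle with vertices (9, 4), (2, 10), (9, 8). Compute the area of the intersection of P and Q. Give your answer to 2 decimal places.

The intersection is the polygon with vertices (7,8), (4.333,8), (3,9.143), (3,9.714), (7,8.571).
By the shoelace formula its area is 3.81.

3.81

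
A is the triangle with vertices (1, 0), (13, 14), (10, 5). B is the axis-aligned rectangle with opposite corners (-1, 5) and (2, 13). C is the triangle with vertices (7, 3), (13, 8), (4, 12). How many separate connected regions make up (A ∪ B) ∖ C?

4

(A ∪ B) ∖ C splits into 4 disjoint pieces (area 5.9466, area 0.5077, area 9.0956, area 24).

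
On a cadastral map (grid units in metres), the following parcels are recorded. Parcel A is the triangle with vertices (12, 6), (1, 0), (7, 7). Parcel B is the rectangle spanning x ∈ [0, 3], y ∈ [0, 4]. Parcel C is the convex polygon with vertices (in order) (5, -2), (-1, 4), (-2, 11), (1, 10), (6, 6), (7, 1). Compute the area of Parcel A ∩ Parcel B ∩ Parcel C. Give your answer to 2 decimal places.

The intersection is the polygon with vertices (3,2.333), (3,1.091), (2.294,0.706), (1.923,1.077).
By the shoelace formula its area is 0.87.

0.87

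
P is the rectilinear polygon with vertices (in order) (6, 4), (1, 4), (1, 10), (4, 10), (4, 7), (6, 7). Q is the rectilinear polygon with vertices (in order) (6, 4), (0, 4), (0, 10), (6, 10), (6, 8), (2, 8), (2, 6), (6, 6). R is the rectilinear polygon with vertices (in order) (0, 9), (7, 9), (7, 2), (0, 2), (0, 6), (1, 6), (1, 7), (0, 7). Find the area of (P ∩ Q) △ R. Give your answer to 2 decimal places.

|P ∩ Q| = 18.
|(P ∩ Q) ∩ R| = 15.
|(P ∩ Q) △ R| = 18 + 48 − 30 = 36.00.

36.00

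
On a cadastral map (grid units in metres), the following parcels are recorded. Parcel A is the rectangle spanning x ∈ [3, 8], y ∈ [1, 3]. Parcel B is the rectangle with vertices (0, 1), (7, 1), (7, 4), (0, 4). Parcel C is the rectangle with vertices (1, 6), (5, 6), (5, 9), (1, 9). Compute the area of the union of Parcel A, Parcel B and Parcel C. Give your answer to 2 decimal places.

By inclusion–exclusion:
Individual areas: |Parcel A| = 10, |Parcel B| = 21, |Parcel C| = 12.
|Parcel A∩Parcel B|: x∈[3,7], y∈[1,3] → 4·2 = 8.
|Parcel A∩Parcel C| = 0 (no overlap).
|Parcel B∩Parcel C| = 0 (no overlap).
|Parcel A∩Parcel B∩Parcel C| = 0.
|Parcel A ∪ Parcel B ∪ Parcel C| = 43 − 8 + 0 = 35.00.

35.00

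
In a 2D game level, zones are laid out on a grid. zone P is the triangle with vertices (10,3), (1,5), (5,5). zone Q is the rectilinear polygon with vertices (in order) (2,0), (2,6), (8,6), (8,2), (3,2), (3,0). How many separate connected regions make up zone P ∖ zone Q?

2

zone P ∖ zone Q splits into 2 disjoint pieces (area 0.3556, area 0.1111).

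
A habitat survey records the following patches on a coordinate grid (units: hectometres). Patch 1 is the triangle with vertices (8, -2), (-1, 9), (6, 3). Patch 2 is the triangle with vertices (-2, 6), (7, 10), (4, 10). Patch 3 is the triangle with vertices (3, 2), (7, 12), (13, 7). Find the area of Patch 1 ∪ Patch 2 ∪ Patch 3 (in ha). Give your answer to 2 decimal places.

55.02

By inclusion–exclusion:
Individual areas: |Patch 1| = 11.5, |Patch 2| = 6, |Patch 3| = 40.
|Patch 1∩Patch 2| = 0.2043.
|Patch 1∩Patch 3| = 2.1043.
|Patch 2∩Patch 3| = 0.173.
|Patch 1∩Patch 2∩Patch 3| = 0.
|Patch 1 ∪ Patch 2 ∪ Patch 3| = 57.5 − 2.4816 + 0 = 55.02.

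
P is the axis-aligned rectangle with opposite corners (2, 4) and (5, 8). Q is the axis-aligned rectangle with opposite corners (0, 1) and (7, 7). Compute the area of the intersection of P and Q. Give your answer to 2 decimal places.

9.00

|P∩Q|: x∈[2,5], y∈[4,7] → 3·3 = 9.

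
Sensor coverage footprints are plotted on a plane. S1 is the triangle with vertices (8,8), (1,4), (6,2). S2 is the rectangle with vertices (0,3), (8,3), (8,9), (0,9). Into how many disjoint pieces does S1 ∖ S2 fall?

1

S1 ∖ S2 is a single connected region.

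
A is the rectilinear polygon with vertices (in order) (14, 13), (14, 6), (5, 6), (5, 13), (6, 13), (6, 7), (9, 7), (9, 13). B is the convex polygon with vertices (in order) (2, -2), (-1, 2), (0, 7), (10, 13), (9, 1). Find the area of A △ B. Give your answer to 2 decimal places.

122.08

|A| = 45, |B| = 101, |A∩B| = 11.9583.
|A △ B| = |A| + |B| − 2·|A∩B| = 45 + 101 − 23.9167 = 122.08.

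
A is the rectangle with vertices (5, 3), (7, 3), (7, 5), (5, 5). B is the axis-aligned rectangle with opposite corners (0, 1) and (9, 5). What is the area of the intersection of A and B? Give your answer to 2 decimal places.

|A∩B|: x∈[5,7], y∈[3,5] → 2·2 = 4.

4.00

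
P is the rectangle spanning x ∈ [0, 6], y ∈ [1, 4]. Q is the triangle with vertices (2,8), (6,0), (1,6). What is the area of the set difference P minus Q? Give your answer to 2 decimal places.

|P| = 18, |P∩Q| = 2.5.
|P ∖ Q| = |P| − |P∩Q| = 18 − 2.5 = 15.50.

15.50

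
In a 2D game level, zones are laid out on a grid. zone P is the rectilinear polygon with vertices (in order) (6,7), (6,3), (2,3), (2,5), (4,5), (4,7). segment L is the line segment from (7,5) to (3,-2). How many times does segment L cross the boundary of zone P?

2

The segment meets the boundary at (5.857,3), (6,3.25).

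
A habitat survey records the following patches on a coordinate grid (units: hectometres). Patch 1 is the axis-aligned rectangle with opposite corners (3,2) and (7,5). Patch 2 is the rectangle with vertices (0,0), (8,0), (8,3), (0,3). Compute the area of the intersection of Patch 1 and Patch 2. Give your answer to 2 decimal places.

|Patch 1∩Patch 2|: x∈[3,7], y∈[2,3] → 4·1 = 4.

4.00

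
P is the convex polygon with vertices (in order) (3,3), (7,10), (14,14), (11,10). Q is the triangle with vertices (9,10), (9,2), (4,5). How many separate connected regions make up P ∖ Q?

2

P ∖ Q splits into 2 disjoint pieces (area 0.8532, area 14.4167).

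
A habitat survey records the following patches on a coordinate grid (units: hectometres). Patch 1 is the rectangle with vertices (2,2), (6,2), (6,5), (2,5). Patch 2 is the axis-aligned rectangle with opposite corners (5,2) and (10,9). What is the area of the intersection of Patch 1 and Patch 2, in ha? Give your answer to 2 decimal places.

3.00

|Patch 1∩Patch 2|: x∈[5,6], y∈[2,5] → 1·3 = 3.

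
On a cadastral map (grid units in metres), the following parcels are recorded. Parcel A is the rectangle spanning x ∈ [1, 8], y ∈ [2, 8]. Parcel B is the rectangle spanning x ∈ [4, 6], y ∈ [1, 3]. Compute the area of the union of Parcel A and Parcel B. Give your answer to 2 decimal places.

44.00

By inclusion–exclusion:
Individual areas: |Parcel A| = 42, |Parcel B| = 4.
|Parcel A∩Parcel B|: x∈[4,6], y∈[2,3] → 2·1 = 2.
|Parcel A ∪ Parcel B| = 46 − 2 = 44.00.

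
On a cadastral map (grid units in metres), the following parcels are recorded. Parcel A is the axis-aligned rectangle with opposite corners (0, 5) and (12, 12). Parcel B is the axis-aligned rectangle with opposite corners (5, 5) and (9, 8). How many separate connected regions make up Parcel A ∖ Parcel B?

1

Parcel A ∖ Parcel B is a single connected region.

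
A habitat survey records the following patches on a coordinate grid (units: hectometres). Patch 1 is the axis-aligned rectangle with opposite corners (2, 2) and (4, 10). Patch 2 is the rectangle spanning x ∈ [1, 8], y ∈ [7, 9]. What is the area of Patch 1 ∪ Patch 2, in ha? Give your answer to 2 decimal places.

26.00

By inclusion–exclusion:
Individual areas: |Patch 1| = 16, |Patch 2| = 14.
|Patch 1∩Patch 2|: x∈[2,4], y∈[7,9] → 2·2 = 4.
|Patch 1 ∪ Patch 2| = 30 − 4 = 26.00.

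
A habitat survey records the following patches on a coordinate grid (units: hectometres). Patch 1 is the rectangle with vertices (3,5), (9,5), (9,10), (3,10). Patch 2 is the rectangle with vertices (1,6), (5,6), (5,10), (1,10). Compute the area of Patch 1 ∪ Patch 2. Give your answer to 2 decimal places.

38.00

By inclusion–exclusion:
Individual areas: |Patch 1| = 30, |Patch 2| = 16.
|Patch 1∩Patch 2|: x∈[3,5], y∈[6,10] → 2·4 = 8.
|Patch 1 ∪ Patch 2| = 46 − 8 = 38.00.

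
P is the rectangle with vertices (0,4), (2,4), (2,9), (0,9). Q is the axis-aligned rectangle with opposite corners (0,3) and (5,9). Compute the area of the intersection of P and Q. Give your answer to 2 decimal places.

|P∩Q|: x∈[0,2], y∈[4,9] → 2·5 = 10.

10.00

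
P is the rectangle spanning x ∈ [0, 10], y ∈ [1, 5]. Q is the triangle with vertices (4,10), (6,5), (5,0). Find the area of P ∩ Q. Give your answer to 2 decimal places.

3.60

The intersection is the polygon with vertices (6,5), (5.2,1), (4.9,1), (4.5,5).
By the shoelace formula its area is 3.60.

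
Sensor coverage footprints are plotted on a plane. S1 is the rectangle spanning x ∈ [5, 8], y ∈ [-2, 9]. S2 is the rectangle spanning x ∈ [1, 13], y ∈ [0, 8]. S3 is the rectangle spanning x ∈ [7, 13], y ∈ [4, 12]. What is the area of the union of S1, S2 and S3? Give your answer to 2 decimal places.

128.00

By inclusion–exclusion:
Individual areas: |S1| = 33, |S2| = 96, |S3| = 48.
|S1∩S2|: x∈[5,8], y∈[0,8] → 3·8 = 24.
|S1∩S3|: x∈[7,8], y∈[4,9] → 1·5 = 5.
|S2∩S3|: x∈[7,13], y∈[4,8] → 6·4 = 24.
|S1∩S2∩S3| = 4.
|S1 ∪ S2 ∪ S3| = 177 − 53 + 4 = 128.00.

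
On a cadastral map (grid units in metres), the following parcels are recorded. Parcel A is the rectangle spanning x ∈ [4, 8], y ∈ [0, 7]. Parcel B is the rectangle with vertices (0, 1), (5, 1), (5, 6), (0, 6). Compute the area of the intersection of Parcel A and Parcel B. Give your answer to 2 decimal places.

5.00

|Parcel A∩Parcel B|: x∈[4,5], y∈[1,6] → 1·5 = 5.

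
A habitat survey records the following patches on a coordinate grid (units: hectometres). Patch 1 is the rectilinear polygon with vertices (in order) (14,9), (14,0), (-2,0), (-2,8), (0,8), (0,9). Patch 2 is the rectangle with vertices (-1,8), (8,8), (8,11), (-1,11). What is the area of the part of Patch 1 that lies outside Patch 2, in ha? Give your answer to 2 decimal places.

|Patch 1| = 142, |Patch 1∩Patch 2| = 8.
|Patch 1 ∖ Patch 2| = |Patch 1| − |Patch 1∩Patch 2| = 142 − 8 = 134.00.

134.00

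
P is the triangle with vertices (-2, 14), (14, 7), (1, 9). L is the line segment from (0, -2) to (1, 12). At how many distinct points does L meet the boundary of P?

1

The segment meets the boundary at (0.809,9.319).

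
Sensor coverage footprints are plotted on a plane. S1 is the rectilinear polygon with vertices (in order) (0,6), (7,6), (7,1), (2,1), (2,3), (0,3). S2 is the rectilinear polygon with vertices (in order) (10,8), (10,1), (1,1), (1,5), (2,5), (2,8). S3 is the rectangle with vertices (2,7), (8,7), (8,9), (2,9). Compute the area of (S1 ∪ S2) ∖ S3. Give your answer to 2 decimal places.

|S1 ∪ S2| = 64.
|(S1 ∪ S2) ∩ S3| = 6.
|(S1 ∪ S2) ∖ S3| = 64 − 6 = 58.00.

58.00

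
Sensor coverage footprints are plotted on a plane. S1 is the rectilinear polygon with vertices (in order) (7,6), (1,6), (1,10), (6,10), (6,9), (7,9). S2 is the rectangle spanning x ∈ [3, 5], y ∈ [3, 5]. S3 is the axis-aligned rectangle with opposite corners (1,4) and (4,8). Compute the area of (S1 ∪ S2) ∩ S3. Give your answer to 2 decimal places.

7.00

|S1 ∪ S2| = 27.
|(S1 ∪ S2) ∩ S3| = 7.00.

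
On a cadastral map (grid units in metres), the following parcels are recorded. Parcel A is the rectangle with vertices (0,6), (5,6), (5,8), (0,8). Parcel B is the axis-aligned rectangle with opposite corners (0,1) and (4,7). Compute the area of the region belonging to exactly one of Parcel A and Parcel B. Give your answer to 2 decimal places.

|Parcel A∩Parcel B|: x∈[0,4], y∈[6,7] → 4·1 = 4.
|Parcel A △ Parcel B| = |Parcel A| + |Parcel B| − 2·|Parcel A∩Parcel B| = 10 + 24 − 8 = 26.00.

26.00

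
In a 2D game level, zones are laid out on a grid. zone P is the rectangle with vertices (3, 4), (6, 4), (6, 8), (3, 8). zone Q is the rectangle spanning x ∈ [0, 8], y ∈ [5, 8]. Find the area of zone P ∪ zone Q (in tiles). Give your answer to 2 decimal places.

27.00

By inclusion–exclusion:
Individual areas: |zone P| = 12, |zone Q| = 24.
|zone P∩zone Q|: x∈[3,6], y∈[5,8] → 3·3 = 9.
|zone P ∪ zone Q| = 36 − 9 = 27.00.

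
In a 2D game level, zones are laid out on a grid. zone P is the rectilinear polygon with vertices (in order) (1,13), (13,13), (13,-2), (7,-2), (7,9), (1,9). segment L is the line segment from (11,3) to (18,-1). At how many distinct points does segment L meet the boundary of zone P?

The segment meets the boundary at (13,1.857).

1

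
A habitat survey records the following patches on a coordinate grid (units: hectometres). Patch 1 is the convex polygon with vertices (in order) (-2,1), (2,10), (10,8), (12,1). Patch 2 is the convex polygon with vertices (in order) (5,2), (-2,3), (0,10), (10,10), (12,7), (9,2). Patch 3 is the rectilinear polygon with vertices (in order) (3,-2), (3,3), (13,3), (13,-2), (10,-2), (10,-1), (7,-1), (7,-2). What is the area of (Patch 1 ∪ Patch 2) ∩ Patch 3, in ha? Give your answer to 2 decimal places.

17.43

The region (Patch 1 ∪ Patch 2) ∩ Patch 3 is the polygon with vertices (12,1), (3,1), (3,3), (11.429,3).
By the shoelace formula its area is 17.43.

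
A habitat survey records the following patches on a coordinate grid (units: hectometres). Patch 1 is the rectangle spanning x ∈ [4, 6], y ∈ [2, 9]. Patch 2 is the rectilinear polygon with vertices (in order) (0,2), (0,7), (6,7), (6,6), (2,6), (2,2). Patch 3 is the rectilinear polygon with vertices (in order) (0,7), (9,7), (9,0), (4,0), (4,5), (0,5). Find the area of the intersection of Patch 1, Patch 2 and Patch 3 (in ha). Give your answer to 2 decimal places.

The intersection is the polygon with vertices (4,6), (4,7), (6,7), (6,6).
By the shoelace formula its area is 2.00.

2.00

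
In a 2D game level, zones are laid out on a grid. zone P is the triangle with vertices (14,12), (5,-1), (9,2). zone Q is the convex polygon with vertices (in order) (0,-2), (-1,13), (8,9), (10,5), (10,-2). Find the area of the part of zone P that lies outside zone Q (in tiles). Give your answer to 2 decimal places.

4.66

|zone P| = 12.5, |zone P∩zone Q| = 7.8387.
|zone P ∖ zone Q| = |zone P| − |zone P∩zone Q| = 12.5 − 7.8387 = 4.66.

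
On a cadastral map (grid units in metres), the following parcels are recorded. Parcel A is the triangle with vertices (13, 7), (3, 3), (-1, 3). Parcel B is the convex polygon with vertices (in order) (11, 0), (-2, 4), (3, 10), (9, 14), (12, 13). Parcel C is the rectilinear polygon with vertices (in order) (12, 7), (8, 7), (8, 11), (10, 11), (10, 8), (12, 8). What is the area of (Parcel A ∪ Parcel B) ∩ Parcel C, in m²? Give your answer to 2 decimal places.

9.58

The region (Parcel A ∪ Parcel B) ∩ Parcel C is the polygon with vertices (11.539,7), (8,7), (8,11), (10,11), (10,8), (11.615,8).
By the shoelace formula its area is 9.58.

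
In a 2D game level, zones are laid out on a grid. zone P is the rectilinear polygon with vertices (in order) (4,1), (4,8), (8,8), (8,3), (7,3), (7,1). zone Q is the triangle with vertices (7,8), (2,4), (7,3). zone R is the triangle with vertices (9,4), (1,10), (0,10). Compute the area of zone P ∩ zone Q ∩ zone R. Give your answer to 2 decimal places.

0.41

The intersection is the polygon with vertices (5.387,6.71), (7,5.5), (7,5.333), (5.182,6.545).
By the shoelace formula its area is 0.41.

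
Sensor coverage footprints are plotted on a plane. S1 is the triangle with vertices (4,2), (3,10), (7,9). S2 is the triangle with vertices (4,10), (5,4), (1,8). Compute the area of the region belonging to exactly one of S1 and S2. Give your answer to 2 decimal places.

14.50

|S1| = 15.5, |S2| = 10, |S1∩S2| = 5.4999.
|S1 △ S2| = |S1| + |S2| − 2·|S1∩S2| = 15.5 + 10 − 10.9998 = 14.50.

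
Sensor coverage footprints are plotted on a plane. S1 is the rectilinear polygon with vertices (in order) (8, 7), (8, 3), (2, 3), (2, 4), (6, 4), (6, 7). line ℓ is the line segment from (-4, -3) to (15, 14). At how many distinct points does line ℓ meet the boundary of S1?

The segment meets the boundary at (6,5.947), (7.176,7), (3.824,4), (2.706,3).

4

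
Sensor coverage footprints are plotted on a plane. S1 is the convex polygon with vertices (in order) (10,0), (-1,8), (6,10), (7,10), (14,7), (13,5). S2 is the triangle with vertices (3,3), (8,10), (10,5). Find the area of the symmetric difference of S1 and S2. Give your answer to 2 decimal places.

57.95

|S1| = 75, |S2| = 19.5, |S1∩S2| = 18.2751.
|S1 △ S2| = |S1| + |S2| − 2·|S1∩S2| = 75 + 19.5 − 36.5502 = 57.95.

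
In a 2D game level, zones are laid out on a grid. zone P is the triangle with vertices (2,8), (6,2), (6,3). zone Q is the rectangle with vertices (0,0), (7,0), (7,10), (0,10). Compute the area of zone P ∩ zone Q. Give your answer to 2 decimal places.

2.00

The intersection is the polygon with vertices (6,3), (6,2), (2,8).
By the shoelace formula its area is 2.00.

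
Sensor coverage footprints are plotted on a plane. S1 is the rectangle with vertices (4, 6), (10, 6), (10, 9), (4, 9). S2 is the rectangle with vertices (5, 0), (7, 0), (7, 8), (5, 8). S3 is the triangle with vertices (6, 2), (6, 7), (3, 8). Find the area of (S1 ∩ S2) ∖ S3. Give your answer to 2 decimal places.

2.83

|S1 ∩ S2| = 4.
|(S1 ∩ S2) ∩ S3| = 1.1667.
|(S1 ∩ S2) ∖ S3| = 4 − 1.1667 = 2.83.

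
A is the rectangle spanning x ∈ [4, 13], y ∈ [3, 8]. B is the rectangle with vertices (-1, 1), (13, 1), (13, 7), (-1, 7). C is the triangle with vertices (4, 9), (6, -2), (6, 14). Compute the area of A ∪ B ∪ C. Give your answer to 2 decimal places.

By inclusion–exclusion:
Individual areas: |A| = 45, |B| = 84, |C| = 16.
|A∩B|: x∈[4,13], y∈[3,7] → 9·4 = 36.
|A∩C| = 6.8182.
|B∩C| = 6.5455.
|A∩B∩C| = 5.0909.
|A ∪ B ∪ C| = 145 − 49.3636 + 5.0909 = 100.73.

100.73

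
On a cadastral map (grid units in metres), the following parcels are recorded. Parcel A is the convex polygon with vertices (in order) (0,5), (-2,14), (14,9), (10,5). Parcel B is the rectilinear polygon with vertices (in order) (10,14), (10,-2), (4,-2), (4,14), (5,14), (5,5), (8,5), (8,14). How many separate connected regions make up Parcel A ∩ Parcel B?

2

Parcel A ∩ Parcel B splits into 2 disjoint pieces (area 6.9688, area 11.125).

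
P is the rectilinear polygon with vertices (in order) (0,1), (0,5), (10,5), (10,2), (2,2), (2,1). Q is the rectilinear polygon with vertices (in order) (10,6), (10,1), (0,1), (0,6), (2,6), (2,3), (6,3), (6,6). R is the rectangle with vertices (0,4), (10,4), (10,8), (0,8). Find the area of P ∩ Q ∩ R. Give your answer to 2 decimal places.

6.00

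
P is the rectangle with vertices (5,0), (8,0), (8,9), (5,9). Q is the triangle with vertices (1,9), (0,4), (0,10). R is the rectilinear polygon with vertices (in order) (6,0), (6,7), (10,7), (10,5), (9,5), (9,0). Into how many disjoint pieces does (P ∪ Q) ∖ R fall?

(P ∪ Q) ∖ R splits into 2 disjoint pieces (area 13, area 3).

2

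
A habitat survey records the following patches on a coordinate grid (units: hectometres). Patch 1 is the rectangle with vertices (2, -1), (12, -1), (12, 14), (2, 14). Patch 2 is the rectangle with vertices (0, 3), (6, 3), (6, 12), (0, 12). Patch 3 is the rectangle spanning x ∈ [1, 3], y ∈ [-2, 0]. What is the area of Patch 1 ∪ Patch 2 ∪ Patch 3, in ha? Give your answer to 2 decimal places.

By inclusion–exclusion:
Individual areas: |Patch 1| = 150, |Patch 2| = 54, |Patch 3| = 4.
|Patch 1∩Patch 2|: x∈[2,6], y∈[3,12] → 4·9 = 36.
|Patch 1∩Patch 3|: x∈[2,3], y∈[-1,0] → 1·1 = 1.
|Patch 2∩Patch 3| = 0 (no overlap).
|Patch 1∩Patch 2∩Patch 3| = 0.
|Patch 1 ∪ Patch 2 ∪ Patch 3| = 208 − 37 + 0 = 171.00.

171.00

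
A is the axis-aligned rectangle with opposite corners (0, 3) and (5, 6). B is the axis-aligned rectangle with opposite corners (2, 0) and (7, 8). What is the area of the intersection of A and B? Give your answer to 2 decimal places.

|A∩B|: x∈[2,5], y∈[3,6] → 3·3 = 9.

9.00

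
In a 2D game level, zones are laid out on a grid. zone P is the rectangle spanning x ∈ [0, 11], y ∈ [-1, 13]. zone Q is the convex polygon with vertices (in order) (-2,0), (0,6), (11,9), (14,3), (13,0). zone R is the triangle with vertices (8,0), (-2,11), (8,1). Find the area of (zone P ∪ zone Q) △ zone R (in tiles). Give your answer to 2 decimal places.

|zone P ∪ zone Q| = 176.5.
|(zone P ∪ zone Q) ∩ zone R| = 4.8.
|(zone P ∪ zone Q) △ zone R| = 176.5 + 5 − 9.6 = 171.90.

171.90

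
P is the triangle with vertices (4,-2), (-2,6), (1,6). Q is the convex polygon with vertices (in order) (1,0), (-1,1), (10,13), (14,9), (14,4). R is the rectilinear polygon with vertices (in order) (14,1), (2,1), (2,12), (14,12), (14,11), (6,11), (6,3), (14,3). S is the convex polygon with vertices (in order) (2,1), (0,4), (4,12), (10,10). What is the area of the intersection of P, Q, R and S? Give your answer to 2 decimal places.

The intersection is the polygon with vertices (2,3.333), (2.615,1.692), (2,1).
By the shoelace formula its area is 0.72.

0.72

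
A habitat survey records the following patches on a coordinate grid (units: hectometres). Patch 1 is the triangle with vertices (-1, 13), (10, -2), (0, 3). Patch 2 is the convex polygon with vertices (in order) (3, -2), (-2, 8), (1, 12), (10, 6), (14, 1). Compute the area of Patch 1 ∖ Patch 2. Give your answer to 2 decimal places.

|Patch 1| = 47.5, |Patch 1∩Patch 2| = 43.9601.
|Patch 1 ∖ Patch 2| = |Patch 1| − |Patch 1∩Patch 2| = 47.5 − 43.9601 = 3.54.

3.54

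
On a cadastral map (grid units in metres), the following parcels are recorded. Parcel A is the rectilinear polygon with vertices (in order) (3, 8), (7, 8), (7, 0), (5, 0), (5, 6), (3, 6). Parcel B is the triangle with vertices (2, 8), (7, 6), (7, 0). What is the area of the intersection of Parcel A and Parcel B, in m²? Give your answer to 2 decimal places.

The intersection is the polygon with vertices (7,0), (5,3.2), (5,6), (3.25,6), (3,6.4), (3,7.6), (7,6).
By the shoelace formula its area is 11.95.

11.95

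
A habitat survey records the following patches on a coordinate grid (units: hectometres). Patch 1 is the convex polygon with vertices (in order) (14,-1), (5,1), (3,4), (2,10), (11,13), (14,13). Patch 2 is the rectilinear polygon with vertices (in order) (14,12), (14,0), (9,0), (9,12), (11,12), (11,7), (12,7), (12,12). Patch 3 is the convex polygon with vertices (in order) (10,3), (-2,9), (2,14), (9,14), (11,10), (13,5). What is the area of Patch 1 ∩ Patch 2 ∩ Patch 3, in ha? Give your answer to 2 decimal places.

21.00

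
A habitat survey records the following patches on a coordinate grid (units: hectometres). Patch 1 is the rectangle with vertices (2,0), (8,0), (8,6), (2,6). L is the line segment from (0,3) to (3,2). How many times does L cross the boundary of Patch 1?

The segment meets the boundary at (2,2.333).

1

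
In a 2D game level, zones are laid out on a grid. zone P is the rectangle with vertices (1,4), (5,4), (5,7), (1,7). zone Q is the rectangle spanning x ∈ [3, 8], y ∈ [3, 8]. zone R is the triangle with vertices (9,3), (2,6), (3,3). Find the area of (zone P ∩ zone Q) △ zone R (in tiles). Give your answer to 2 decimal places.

10.43

|zone P ∩ zone Q| = 6.
|(zone P ∩ zone Q) ∩ zone R| = 2.2857.
|(zone P ∩ zone Q) △ zone R| = 6 + 9 − 4.5714 = 10.43.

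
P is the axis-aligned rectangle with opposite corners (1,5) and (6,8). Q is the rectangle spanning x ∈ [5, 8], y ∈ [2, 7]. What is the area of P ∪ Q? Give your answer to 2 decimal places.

28.00

By inclusion–exclusion:
Individual areas: |P| = 15, |Q| = 15.
|P∩Q|: x∈[5,6], y∈[5,7] → 1·2 = 2.
|P ∪ Q| = 30 − 2 = 28.00.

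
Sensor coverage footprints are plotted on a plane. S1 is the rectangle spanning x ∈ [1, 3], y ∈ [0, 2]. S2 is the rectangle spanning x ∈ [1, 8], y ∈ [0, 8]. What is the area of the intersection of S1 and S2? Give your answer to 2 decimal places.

|S1∩S2|: x∈[1,3], y∈[0,2] → 2·2 = 4.

4.00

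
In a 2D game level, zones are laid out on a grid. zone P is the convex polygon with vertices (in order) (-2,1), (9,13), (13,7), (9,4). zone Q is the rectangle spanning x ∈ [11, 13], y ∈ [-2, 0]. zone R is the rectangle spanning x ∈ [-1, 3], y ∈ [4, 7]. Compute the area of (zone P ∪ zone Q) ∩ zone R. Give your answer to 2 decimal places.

2.76

The region (zone P ∪ zone Q) ∩ zone R is the polygon with vertices (3,6.455), (3,4), (0.75,4).
By the shoelace formula its area is 2.76.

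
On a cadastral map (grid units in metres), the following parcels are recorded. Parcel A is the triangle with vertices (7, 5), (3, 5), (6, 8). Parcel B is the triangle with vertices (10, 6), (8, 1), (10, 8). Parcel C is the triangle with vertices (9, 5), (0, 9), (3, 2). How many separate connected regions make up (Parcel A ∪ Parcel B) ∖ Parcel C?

(Parcel A ∪ Parcel B) ∖ Parcel C splits into 2 disjoint pieces (area 1.505, area 2).

2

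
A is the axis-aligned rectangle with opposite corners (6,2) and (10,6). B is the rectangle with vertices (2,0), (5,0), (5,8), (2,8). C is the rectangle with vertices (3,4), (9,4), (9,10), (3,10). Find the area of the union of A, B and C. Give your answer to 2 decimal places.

62.00

By inclusion–exclusion:
Individual areas: |A| = 16, |B| = 24, |C| = 36.
|A∩B| = 0 (no overlap).
|A∩C|: x∈[6,9], y∈[4,6] → 3·2 = 6.
|B∩C|: x∈[3,5], y∈[4,8] → 2·4 = 8.
|A∩B∩C| = 0.
|A ∪ B ∪ C| = 76 − 14 + 0 = 62.00.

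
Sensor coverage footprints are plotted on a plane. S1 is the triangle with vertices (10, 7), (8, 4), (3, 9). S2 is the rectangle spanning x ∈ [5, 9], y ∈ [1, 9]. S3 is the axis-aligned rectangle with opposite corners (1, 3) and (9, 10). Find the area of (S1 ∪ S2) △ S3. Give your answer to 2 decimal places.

|S1 ∪ S2| = 34.3214.
|(S1 ∪ S2) ∩ S3| = 25.4286.
|(S1 ∪ S2) △ S3| = 34.3214 + 56 − 50.8571 = 39.46.

39.46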